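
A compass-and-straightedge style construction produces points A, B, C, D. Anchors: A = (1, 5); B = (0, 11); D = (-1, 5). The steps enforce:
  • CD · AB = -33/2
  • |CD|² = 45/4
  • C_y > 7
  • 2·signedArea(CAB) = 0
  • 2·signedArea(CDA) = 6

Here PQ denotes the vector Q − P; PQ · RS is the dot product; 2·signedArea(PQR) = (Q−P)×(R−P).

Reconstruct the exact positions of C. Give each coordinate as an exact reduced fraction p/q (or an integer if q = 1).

1. C_x = 1/2  [2·signedArea(CAB) = 0 ∩ CD · AB = -33/2]
2. C_y = 8  [2·signedArea(CAB) = 0 ∩ CD · AB = -33/2]
   → C = (1/2, 8)

C = (1/2, 8)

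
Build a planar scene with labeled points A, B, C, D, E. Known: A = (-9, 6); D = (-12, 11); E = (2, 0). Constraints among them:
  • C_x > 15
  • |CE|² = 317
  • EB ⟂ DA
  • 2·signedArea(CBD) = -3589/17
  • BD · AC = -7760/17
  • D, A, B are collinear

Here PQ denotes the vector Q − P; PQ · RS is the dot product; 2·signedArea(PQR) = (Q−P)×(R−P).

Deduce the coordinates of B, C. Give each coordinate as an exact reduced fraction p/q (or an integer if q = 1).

B = (-117/34, -111/34)
C = (16, -11)

1. B_x = -117/34  [D, A, B are collinear ∩ EB ⟂ DA]
2. B_y = -111/34  [D, A, B are collinear ∩ EB ⟂ DA]
   → B = (-117/34, -111/34)
3. C_x = 16  [2·signedArea(CBD) = -3589/17 ∩ BD · AC = -7760/17]
4. C_y = -11  [2·signedArea(CBD) = -3589/17 ∩ BD · AC = -7760/17]
   → C = (16, -11)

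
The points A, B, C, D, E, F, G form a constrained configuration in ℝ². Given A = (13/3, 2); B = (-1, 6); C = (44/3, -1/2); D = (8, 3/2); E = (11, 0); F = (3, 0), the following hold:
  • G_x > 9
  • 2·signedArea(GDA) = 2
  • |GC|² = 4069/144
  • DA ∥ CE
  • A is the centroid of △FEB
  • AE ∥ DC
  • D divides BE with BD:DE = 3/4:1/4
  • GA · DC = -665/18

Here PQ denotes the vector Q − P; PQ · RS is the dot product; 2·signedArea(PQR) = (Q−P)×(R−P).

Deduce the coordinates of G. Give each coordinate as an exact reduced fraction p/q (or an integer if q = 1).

G = (19/2, 3/4)

1. G_x = 19/2  [2·signedArea(GDA) = 2 ∩ GA · DC = -665/18]
2. G_y = 3/4  [2·signedArea(GDA) = 2 ∩ GA · DC = -665/18]
   → G = (19/2, 3/4)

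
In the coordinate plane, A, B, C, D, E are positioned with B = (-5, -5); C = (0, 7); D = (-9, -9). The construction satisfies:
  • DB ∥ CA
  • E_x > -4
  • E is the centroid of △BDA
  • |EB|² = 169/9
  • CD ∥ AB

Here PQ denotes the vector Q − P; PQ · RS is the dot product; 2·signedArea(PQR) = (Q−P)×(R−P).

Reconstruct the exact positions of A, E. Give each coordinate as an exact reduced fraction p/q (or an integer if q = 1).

1. A_x = 4  [CD ∥ AB ∩ DB ∥ CA]
2. A_y = 11  [CD ∥ AB ∩ DB ∥ CA]
   → A = (4, 11)
3. E_x = -10/3  [E is the centroid of △BDA]
4. E_y = -1  [E is the centroid of △BDA]
   → E = (-10/3, -1)

A = (4, 11)
E = (-10/3, -1)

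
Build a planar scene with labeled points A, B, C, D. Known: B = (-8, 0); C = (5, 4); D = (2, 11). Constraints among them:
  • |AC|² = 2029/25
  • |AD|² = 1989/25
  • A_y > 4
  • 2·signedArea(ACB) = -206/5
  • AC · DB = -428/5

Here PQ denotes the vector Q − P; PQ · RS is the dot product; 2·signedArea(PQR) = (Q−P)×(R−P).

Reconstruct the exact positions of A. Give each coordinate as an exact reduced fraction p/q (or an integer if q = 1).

1. A_x = -4  [2·signedArea(ACB) = -206/5 ∩ AC · DB = -428/5]
2. A_y = 22/5  [2·signedArea(ACB) = -206/5 ∩ AC · DB = -428/5]
   → A = (-4, 22/5)

A = (-4, 22/5)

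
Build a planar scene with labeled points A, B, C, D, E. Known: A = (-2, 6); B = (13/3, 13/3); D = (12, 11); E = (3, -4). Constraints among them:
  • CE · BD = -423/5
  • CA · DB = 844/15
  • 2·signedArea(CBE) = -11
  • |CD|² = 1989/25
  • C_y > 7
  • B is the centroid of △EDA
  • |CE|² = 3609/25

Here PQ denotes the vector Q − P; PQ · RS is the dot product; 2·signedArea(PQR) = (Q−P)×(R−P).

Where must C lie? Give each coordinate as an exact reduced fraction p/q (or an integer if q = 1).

1. C_x = 18/5  [CE · BD = -423/5 ∩ 2·signedArea(CBE) = -11]
2. C_y = 8  [CE · BD = -423/5 ∩ 2·signedArea(CBE) = -11]
   → C = (18/5, 8)

C = (18/5, 8)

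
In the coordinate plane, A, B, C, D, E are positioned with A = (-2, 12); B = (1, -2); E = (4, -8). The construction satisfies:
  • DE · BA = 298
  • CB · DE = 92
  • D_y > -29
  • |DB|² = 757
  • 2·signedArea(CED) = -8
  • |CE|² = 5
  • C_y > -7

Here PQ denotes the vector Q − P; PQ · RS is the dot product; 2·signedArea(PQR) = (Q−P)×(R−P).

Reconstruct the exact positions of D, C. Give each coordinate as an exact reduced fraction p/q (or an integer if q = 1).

1. D_x = 10  [line 3·x + -14·y + -422 = 0 ∩ |DB|² = 757]
2. D_y = -28  [line 3·x + -14·y + -422 = 0 ∩ |DB|² = 757]
   → D = (10, -28)
3. C_x = 3  [2·signedArea(CED) = -8 ∩ CB · DE = 92]
4. C_y = -6  [2·signedArea(CED) = -8 ∩ CB · DE = 92]
   → C = (3, -6)

C = (3, -6)
D = (10, -28)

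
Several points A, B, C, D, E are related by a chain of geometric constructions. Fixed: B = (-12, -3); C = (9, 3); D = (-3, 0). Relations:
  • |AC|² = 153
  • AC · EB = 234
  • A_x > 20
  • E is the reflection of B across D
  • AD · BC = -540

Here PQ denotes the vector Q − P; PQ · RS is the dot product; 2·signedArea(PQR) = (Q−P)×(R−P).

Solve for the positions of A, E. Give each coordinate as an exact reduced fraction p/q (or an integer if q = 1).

A = (21, 6)
E = (6, 3)

1. E_x = 6  [E is the reflection of B across D]
2. E_y = 3  [E is the reflection of B across D]
   → E = (6, 3)
3. A_x = 21  [AD · BC = -540 ∩ AC · EB = 234]
4. A_y = 6  [AD · BC = -540 ∩ AC · EB = 234]
   → A = (21, 6)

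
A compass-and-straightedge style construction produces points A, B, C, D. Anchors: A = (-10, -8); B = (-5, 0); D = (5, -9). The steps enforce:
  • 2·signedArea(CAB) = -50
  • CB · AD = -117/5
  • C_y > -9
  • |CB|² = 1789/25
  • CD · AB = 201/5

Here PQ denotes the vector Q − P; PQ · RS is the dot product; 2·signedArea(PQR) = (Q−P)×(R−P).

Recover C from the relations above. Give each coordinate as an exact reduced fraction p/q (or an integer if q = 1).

C = (-4, -42/5)

1. C_x = -4  [CD · AB = 201/5 ∩ 2·signedArea(CAB) = -50]
2. C_y = -42/5  [CD · AB = 201/5 ∩ 2·signedArea(CAB) = -50]
   → C = (-4, -42/5)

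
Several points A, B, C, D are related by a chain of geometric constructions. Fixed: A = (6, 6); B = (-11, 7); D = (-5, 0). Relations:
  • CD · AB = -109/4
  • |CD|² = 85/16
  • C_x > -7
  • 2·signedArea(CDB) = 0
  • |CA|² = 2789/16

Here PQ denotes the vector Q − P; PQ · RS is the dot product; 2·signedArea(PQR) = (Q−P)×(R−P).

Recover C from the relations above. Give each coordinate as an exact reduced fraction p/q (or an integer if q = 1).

1. C_x = -13/2  [2·signedArea(CDB) = 0 ∩ CD · AB = -109/4]
2. C_y = 7/4  [2·signedArea(CDB) = 0 ∩ CD · AB = -109/4]
   → C = (-13/2, 7/4)

C = (-13/2, 7/4)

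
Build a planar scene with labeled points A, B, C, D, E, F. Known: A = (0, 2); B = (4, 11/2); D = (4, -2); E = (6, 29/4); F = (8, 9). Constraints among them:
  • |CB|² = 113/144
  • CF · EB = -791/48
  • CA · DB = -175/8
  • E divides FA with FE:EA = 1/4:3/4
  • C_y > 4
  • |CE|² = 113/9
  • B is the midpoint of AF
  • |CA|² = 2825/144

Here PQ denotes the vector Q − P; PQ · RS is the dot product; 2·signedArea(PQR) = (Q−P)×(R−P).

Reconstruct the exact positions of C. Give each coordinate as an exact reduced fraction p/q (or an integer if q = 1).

1. C_x = 10/3  [CA · DB = -175/8 ∩ CF · EB = -791/48]
2. C_y = 59/12  [CA · DB = -175/8 ∩ CF · EB = -791/48]
   → C = (10/3, 59/12)

C = (10/3, 59/12)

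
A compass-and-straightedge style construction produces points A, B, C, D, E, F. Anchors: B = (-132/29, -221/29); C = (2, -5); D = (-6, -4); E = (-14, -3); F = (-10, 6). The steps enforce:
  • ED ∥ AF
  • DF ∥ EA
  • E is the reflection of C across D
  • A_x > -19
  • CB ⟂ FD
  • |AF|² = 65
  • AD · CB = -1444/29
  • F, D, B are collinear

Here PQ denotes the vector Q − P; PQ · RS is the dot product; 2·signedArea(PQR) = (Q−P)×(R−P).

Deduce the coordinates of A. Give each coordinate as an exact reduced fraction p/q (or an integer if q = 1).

A = (-18, 7)

1. A_x = -18  [ED ∥ AF ∩ DF ∥ EA]
2. A_y = 7  [ED ∥ AF ∩ DF ∥ EA]
   → A = (-18, 7)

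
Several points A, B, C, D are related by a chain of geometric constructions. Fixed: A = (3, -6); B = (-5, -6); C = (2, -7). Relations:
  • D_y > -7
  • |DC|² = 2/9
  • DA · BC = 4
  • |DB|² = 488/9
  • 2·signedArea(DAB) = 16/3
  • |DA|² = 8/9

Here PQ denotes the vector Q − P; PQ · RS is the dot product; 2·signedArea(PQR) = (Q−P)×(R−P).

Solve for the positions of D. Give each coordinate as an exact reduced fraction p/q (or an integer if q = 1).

D = (7/3, -20/3)

1. D_x = 7/3  [2·signedArea(DAB) = 16/3 ∩ DA · BC = 4]
2. D_y = -20/3  [2·signedArea(DAB) = 16/3 ∩ DA · BC = 4]
   → D = (7/3, -20/3)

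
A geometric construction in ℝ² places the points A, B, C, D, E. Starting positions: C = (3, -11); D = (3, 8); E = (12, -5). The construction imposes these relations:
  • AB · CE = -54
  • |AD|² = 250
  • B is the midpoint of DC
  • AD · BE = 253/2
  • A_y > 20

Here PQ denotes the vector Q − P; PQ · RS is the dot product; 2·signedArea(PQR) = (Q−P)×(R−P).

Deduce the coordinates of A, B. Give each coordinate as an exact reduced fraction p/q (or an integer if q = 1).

A = (-6, 21)
B = (3, -3/2)

1. B_x = 3  [B is the midpoint of DC]
2. B_y = -3/2  [B is the midpoint of DC]
   → B = (3, -3/2)
3. A_x = -6  [AD · BE = 253/2 ∩ AB · CE = -54]
4. A_y = 21  [AD · BE = 253/2 ∩ AB · CE = -54]
   → A = (-6, 21)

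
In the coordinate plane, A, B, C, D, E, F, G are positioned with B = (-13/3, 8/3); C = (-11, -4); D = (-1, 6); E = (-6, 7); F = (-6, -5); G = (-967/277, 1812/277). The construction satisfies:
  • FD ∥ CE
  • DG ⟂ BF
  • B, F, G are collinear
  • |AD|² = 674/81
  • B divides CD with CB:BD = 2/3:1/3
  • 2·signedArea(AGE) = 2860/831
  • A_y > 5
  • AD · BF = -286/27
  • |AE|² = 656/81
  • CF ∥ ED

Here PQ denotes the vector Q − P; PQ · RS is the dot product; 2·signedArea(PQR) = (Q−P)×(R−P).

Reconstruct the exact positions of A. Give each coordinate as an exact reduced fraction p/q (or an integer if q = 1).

A = (-34/9, 47/9)

1. A_x = -34/9  [2·signedArea(AGE) = 2860/831 ∩ AD · BF = -286/27]
2. A_y = 47/9  [2·signedArea(AGE) = 2860/831 ∩ AD · BF = -286/27]
   → A = (-34/9, 47/9)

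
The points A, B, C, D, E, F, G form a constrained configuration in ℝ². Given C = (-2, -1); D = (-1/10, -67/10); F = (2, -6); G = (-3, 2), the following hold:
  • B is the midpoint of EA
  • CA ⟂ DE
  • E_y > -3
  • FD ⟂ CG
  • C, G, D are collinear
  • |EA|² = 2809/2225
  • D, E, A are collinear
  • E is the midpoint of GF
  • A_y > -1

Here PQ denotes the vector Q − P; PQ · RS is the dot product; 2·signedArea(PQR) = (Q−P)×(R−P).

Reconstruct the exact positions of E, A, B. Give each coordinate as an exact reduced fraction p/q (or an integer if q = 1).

A = (-2649/4450, -1959/2225)
B = (-2437/4450, -6409/4450)
E = (-1/2, -2)

1. E_x = -1/2  [E is the midpoint of GF]
2. E_y = -2  [E is the midpoint of GF]
   → E = (-1/2, -2)
3. A_x = -2649/4450  [D, E, A are collinear ∩ CA ⟂ DE]
4. A_y = -1959/2225  [D, E, A are collinear ∩ CA ⟂ DE]
   → A = (-2649/4450, -1959/2225)
5. B_x = -2437/4450  [B is the midpoint of EA]
6. B_y = -6409/4450  [B is the midpoint of EA]
   → B = (-2437/4450, -6409/4450)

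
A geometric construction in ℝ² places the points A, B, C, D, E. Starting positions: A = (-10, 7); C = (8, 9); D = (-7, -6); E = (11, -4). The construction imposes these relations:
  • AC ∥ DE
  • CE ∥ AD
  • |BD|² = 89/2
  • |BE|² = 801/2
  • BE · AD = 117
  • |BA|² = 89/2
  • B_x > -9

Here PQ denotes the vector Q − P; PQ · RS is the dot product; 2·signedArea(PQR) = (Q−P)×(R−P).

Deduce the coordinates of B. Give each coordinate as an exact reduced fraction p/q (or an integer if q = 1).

1. B_x = -17/2  [line -3·x + 13·y + -32 = 0 ∩ |BD|² = 89/2]
2. B_y = 1/2  [line -3·x + 13·y + -32 = 0 ∩ |BD|² = 89/2]
   → B = (-17/2, 1/2)

B = (-17/2, 1/2)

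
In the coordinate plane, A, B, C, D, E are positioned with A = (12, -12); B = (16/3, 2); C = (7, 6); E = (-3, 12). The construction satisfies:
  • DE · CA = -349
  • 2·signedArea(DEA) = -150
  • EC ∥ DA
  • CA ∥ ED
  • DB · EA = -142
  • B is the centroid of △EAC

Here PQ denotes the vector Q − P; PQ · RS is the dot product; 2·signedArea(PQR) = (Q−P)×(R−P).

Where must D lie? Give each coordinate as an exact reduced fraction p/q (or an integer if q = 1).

D = (2, -6)

1. D_x = 2  [EC ∥ DA ∩ CA ∥ ED]
2. D_y = -6  [EC ∥ DA ∩ CA ∥ ED]
   → D = (2, -6)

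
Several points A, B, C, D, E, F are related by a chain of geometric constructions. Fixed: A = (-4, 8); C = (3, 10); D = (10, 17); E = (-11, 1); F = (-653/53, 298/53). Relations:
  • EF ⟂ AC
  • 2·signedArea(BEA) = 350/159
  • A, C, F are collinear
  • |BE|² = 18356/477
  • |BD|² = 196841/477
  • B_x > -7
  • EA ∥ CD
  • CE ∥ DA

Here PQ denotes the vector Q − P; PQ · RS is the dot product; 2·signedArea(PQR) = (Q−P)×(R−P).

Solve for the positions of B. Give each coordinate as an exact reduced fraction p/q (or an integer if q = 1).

1. B_x = -359/53  [line -7·x + 7·y + -13706/159 = 0 ∩ |BE|² = 18356/477]
2. B_y = 881/159  [line -7·x + 7·y + -13706/159 = 0 ∩ |BE|² = 18356/477]
   → B = (-359/53, 881/159)

B = (-359/53, 881/159)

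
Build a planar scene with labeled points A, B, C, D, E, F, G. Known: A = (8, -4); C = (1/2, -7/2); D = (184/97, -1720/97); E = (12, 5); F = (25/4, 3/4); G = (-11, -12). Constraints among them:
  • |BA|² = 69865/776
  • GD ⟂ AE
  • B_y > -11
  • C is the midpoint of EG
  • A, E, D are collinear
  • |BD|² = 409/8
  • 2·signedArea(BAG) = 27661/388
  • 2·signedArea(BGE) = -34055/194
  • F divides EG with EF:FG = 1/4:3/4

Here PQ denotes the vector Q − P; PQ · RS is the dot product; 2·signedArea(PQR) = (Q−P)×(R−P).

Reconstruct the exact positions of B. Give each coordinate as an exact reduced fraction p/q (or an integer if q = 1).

B = (465/388, -4119/388)

1. B_x = 465/388  [2·signedArea(BGE) = -34055/194 ∩ 2·signedArea(BAG) = 27661/388]
2. B_y = -4119/388  [2·signedArea(BGE) = -34055/194 ∩ 2·signedArea(BAG) = 27661/388]
   → B = (465/388, -4119/388)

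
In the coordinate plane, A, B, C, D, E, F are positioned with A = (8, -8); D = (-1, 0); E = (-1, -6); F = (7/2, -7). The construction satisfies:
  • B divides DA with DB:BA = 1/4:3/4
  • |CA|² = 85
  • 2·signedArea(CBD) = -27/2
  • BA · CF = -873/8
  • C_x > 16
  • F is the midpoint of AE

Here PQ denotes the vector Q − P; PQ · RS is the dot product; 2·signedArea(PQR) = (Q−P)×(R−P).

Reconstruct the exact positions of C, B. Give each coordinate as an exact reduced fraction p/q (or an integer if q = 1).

1. B_x = 5/4  [B divides DA with DB:BA = 1/4:3/4]
2. B_y = -2  [B divides DA with DB:BA = 1/4:3/4]
   → B = (5/4, -2)
3. C_x = 17  [2·signedArea(CBD) = -27/2 ∩ BA · CF = -873/8]
4. C_y = -10  [2·signedArea(CBD) = -27/2 ∩ BA · CF = -873/8]
   → C = (17, -10)

B = (5/4, -2)
C = (17, -10)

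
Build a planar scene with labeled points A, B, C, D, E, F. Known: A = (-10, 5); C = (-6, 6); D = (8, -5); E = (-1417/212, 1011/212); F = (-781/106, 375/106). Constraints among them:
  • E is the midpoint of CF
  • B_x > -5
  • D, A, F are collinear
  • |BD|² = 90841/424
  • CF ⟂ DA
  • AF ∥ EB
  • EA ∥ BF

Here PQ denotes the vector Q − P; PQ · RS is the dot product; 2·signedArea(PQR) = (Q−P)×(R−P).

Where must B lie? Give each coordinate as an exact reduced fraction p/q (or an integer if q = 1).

B = (-859/212, 701/212)

1. B_x = -859/212  [EA ∥ BF ∩ AF ∥ EB]
2. B_y = 701/212  [EA ∥ BF ∩ AF ∥ EB]
   → B = (-859/212, 701/212)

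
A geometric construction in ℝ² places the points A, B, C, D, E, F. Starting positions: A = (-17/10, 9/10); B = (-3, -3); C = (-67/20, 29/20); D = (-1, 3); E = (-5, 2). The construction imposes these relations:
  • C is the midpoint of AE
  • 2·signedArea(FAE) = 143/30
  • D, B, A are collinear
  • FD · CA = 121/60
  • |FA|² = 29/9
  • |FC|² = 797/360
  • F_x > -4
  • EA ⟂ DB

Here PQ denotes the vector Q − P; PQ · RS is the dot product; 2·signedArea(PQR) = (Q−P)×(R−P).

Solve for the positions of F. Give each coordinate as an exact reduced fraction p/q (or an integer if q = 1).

F = (-97/30, -1/30)

1. F_x = -97/30  [FD · CA = 121/60 ∩ 2·signedArea(FAE) = 143/30]
2. F_y = -1/30  [FD · CA = 121/60 ∩ 2·signedArea(FAE) = 143/30]
   → F = (-97/30, -1/30)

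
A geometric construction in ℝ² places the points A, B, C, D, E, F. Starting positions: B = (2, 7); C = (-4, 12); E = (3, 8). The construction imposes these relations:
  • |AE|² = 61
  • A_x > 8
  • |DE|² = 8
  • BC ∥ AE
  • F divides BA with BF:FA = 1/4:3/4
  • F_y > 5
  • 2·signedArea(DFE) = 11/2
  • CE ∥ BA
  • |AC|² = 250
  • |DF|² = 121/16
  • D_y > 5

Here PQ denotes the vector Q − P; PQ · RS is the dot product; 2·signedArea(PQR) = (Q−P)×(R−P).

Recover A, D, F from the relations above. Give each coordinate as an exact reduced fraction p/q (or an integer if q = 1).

1. A_x = 9  [BC ∥ AE ∩ CE ∥ BA]
2. A_y = 3  [BC ∥ AE ∩ CE ∥ BA]
   → A = (9, 3)
3. F_x = 15/4  [F divides BA with BF:FA = 1/4:3/4]
4. F_y = 6  [F divides BA with BF:FA = 1/4:3/4]
   → F = (15/4, 6)
5. D_x = 1  [line -2·x + -3/4·y + 13/2 = 0 ∩ |DF|² = 121/16]
6. D_y = 6  [line -2·x + -3/4·y + 13/2 = 0 ∩ |DF|² = 121/16]
   → D = (1, 6)

A = (9, 3)
D = (1, 6)
F = (15/4, 6)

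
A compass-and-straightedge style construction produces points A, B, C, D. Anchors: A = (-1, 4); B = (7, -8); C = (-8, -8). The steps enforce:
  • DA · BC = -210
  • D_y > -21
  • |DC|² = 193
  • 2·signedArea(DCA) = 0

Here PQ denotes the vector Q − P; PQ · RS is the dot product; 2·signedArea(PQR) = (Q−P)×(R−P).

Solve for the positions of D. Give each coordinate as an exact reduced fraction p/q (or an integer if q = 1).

1. D_x = -15  [2·signedArea(DCA) = 0 ∩ DA · BC = -210]
2. D_y = -20  [2·signedArea(DCA) = 0 ∩ DA · BC = -210]
   → D = (-15, -20)

D = (-15, -20)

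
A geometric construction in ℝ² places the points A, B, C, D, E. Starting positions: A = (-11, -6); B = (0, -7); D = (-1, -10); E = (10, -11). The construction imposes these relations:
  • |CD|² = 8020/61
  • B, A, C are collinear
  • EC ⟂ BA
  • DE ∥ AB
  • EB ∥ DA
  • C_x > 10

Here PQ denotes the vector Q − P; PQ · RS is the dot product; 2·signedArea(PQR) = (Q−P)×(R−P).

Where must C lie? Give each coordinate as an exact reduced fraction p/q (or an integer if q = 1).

1. C_x = 627/61  [B, A, C are collinear ∩ EC ⟂ BA]
2. C_y = -484/61  [B, A, C are collinear ∩ EC ⟂ BA]
   → C = (627/61, -484/61)

C = (627/61, -484/61)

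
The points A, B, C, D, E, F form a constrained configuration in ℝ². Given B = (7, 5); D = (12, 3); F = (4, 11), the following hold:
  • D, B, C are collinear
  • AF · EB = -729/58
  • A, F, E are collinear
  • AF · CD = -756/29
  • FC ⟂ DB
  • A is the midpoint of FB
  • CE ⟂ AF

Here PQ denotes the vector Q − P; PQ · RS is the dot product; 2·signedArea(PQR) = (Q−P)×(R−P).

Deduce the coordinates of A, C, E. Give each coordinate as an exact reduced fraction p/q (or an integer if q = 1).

A = (11/2, 8)
C = (68/29, 199/29)
E = (772/145, 1211/145)

1. A_x = 11/2  [A is the midpoint of FB]
2. A_y = 8  [A is the midpoint of FB]
   → A = (11/2, 8)
3. C_x = 68/29  [D, B, C are collinear ∩ FC ⟂ DB]
4. C_y = 199/29  [D, B, C are collinear ∩ FC ⟂ DB]
   → C = (68/29, 199/29)
5. E_x = 772/145  [A, F, E are collinear ∩ CE ⟂ AF]
6. E_y = 1211/145  [A, F, E are collinear ∩ CE ⟂ AF]
   → E = (772/145, 1211/145)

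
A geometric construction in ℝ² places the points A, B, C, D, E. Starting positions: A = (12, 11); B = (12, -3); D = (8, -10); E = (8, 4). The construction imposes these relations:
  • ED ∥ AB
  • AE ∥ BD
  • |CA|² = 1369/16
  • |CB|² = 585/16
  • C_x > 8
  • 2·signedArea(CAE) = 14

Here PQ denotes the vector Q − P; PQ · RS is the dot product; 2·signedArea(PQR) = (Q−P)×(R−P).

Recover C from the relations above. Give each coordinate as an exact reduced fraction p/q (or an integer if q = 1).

1. C_x = 9  [line 7·x + -4·y + -54 = 0 ∩ |CB|² = 585/16]
2. C_y = 9/4  [line 7·x + -4·y + -54 = 0 ∩ |CB|² = 585/16]
   → C = (9, 9/4)

C = (9, 9/4)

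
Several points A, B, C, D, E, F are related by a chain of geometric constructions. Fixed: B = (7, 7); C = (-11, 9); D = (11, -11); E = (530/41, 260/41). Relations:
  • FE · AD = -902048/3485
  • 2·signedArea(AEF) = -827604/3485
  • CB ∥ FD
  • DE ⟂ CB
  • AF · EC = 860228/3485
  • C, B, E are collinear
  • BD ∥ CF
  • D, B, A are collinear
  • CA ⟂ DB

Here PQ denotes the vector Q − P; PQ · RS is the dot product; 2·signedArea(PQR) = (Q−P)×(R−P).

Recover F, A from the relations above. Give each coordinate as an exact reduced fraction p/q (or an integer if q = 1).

A = (487/85, 1081/85)
F = (-7, -9)

1. F_x = -7  [CB ∥ FD ∩ BD ∥ CF]
2. F_y = -9  [CB ∥ FD ∩ BD ∥ CF]
   → F = (-7, -9)
3. A_x = 487/85  [D, B, A are collinear ∩ CA ⟂ DB]
4. A_y = 1081/85  [D, B, A are collinear ∩ CA ⟂ DB]
   → A = (487/85, 1081/85)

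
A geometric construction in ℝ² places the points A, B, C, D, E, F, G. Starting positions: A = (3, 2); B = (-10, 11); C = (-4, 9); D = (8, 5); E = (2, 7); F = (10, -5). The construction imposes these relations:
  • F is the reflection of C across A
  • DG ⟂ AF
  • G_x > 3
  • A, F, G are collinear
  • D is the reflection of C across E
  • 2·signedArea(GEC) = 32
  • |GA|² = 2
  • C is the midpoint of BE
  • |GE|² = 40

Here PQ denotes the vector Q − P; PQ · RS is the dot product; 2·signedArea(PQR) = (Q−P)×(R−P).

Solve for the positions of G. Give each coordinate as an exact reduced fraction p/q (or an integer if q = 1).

1. G_x = 4  [A, F, G are collinear ∩ DG ⟂ AF]
2. G_y = 1  [A, F, G are collinear ∩ DG ⟂ AF]
   → G = (4, 1)

G = (4, 1)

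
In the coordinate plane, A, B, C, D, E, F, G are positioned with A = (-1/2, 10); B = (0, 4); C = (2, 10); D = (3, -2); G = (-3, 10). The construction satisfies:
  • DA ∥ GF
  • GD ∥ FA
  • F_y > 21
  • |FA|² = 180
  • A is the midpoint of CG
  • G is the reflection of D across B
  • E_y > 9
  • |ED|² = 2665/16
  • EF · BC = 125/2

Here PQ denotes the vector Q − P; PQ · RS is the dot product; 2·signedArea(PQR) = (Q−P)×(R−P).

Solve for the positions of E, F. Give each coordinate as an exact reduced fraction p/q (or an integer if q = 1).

E = (-7/4, 10)
F = (-13/2, 22)

1. F_x = -13/2  [GD ∥ FA ∩ DA ∥ GF]
2. F_y = 22  [GD ∥ FA ∩ DA ∥ GF]
   → F = (-13/2, 22)
3. E_x = -7/4  [line -2·x + -6·y + 113/2 = 0 ∩ |ED|² = 2665/16]
4. E_y = 10  [line -2·x + -6·y + 113/2 = 0 ∩ |ED|² = 2665/16]
   → E = (-7/4, 10)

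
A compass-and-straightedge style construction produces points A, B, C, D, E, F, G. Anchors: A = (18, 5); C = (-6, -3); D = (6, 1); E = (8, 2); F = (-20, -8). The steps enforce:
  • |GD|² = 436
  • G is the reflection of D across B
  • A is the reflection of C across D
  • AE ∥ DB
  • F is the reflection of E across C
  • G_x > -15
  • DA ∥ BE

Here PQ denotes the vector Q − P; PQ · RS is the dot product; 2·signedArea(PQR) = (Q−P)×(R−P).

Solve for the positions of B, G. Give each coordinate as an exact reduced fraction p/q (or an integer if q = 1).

B = (-4, -2)
G = (-14, -5)

1. B_x = -4  [DA ∥ BE ∩ AE ∥ DB]
2. B_y = -2  [DA ∥ BE ∩ AE ∥ DB]
   → B = (-4, -2)
3. G_x = -14  [G is the reflection of D across B]
4. G_y = -5  [G is the reflection of D across B]
   → G = (-14, -5)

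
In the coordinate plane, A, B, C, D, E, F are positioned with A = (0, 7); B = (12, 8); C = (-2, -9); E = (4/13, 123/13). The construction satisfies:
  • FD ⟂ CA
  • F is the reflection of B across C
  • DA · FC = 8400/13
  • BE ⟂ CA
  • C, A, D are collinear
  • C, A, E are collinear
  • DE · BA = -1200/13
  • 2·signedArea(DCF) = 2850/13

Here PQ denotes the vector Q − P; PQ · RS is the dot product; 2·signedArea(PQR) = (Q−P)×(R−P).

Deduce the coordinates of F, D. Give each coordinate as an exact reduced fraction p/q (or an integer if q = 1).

1. F_x = -16  [F is the reflection of B across C]
2. F_y = -26  [F is the reflection of B across C]
   → F = (-16, -26)
3. D_x = -56/13  [C, A, D are collinear ∩ FD ⟂ CA]
4. D_y = -357/13  [C, A, D are collinear ∩ FD ⟂ CA]
   → D = (-56/13, -357/13)

D = (-56/13, -357/13)
F = (-16, -26)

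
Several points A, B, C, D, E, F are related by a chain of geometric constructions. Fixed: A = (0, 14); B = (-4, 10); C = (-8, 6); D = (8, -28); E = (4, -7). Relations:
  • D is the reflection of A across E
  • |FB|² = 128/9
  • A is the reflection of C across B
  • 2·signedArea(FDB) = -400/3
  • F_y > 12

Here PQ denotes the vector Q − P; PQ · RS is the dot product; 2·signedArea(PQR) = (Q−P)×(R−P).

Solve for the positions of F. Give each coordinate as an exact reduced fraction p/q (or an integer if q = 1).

1. F_x = -4/3  [line -38·x + -12·y + 304/3 = 0 ∩ |FB|² = 128/9]
2. F_y = 38/3  [line -38·x + -12·y + 304/3 = 0 ∩ |FB|² = 128/9]
   → F = (-4/3, 38/3)

F = (-4/3, 38/3)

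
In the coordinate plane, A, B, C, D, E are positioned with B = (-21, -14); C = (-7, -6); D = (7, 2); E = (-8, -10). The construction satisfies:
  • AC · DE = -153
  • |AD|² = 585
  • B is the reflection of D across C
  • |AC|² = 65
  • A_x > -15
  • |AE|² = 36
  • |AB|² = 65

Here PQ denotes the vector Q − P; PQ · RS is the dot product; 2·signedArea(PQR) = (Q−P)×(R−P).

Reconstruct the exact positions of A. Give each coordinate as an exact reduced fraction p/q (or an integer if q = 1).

A = (-14, -10)

1. A_x = -14  [line 15·x + 12·y + 330 = 0 ∩ |AB|² = 65]
2. A_y = -10  [line 15·x + 12·y + 330 = 0 ∩ |AB|² = 65]
   → A = (-14, -10)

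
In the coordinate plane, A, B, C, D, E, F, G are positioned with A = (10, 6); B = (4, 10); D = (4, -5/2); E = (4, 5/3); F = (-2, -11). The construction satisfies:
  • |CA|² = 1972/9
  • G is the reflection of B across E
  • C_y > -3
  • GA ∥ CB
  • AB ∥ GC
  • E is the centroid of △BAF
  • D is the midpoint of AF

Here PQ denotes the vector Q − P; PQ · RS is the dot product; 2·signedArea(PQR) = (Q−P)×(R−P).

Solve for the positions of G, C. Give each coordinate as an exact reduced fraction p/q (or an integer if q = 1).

C = (-2, -8/3)
G = (4, -20/3)

1. G_x = 4  [G is the reflection of B across E]
2. G_y = -20/3  [G is the reflection of B across E]
   → G = (4, -20/3)
3. C_x = -2  [GA ∥ CB ∩ AB ∥ GC]
4. C_y = -8/3  [GA ∥ CB ∩ AB ∥ GC]
   → C = (-2, -8/3)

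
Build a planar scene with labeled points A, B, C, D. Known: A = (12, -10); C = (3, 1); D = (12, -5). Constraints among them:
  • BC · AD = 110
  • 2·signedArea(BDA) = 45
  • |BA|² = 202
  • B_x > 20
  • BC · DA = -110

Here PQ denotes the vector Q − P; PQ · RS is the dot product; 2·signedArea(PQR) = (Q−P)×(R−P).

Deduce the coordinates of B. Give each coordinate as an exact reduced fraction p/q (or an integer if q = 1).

1. B_x = 21  [2·signedArea(BDA) = 45 ∩ BC · AD = 110]
2. B_y = -21  [2·signedArea(BDA) = 45 ∩ BC · AD = 110]
   → B = (21, -21)

B = (21, -21)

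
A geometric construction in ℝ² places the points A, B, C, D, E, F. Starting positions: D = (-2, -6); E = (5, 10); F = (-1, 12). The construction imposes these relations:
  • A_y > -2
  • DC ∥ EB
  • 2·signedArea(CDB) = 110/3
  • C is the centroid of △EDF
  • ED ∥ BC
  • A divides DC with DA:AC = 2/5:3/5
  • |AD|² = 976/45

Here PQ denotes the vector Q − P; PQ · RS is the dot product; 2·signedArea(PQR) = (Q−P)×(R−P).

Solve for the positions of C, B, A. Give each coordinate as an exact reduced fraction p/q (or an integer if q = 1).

1. C_x = 2/3  [C is the centroid of △EDF]
2. C_y = 16/3  [C is the centroid of △EDF]
   → C = (2/3, 16/3)
3. B_x = 23/3  [ED ∥ BC ∩ DC ∥ EB]
4. B_y = 64/3  [ED ∥ BC ∩ DC ∥ EB]
   → B = (23/3, 64/3)
5. A_x = -14/15  [A divides DC with DA:AC = 2/5:3/5]
6. A_y = -22/15  [A divides DC with DA:AC = 2/5:3/5]
   → A = (-14/15, -22/15)

A = (-14/15, -22/15)
B = (23/3, 64/3)
C = (2/3, 16/3)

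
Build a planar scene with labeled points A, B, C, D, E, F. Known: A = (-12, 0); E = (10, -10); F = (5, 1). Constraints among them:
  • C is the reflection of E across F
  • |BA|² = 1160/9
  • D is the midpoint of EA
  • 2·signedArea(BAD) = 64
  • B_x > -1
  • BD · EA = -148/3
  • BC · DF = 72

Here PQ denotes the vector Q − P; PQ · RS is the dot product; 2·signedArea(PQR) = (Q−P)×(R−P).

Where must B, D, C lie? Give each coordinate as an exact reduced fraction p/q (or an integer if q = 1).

B = (-2/3, 2/3)
C = (0, 12)
D = (-1, -5)

1. D_x = -1  [D is the midpoint of EA]
2. D_y = -5  [D is the midpoint of EA]
   → D = (-1, -5)
3. C_x = 0  [C is the reflection of E across F]
4. C_y = 12  [C is the reflection of E across F]
   → C = (0, 12)
5. B_x = -2/3  [2·signedArea(BAD) = 64 ∩ BC · DF = 72]
6. B_y = 2/3  [2·signedArea(BAD) = 64 ∩ BC · DF = 72]
   → B = (-2/3, 2/3)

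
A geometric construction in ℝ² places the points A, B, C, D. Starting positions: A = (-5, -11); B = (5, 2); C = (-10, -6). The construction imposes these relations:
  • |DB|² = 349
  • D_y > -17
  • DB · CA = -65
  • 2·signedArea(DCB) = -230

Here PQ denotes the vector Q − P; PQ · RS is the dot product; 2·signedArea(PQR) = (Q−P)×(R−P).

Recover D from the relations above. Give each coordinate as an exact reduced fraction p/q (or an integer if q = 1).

D = (0, -16)

1. D_x = 0  [DB · CA = -65 ∩ 2·signedArea(DCB) = -230]
2. D_y = -16  [DB · CA = -65 ∩ 2·signedArea(DCB) = -230]
   → D = (0, -16)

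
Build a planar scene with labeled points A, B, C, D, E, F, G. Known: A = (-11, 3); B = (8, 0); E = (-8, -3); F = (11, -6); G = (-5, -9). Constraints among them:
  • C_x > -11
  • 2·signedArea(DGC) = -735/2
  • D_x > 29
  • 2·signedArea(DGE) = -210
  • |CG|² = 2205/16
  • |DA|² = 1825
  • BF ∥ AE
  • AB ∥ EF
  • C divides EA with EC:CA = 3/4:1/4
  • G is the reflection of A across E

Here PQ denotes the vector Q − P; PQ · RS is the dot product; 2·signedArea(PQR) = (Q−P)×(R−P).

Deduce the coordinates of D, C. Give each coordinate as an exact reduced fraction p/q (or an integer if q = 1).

1. D_x = 30  [line -6·x + -3·y + 153 = 0 ∩ |DA|² = 1825]
2. D_y = -9  [line -6·x + -3·y + 153 = 0 ∩ |DA|² = 1825]
   → D = (30, -9)
3. C_x = -41/4  [C divides EA with EC:CA = 3/4:1/4]
4. C_y = 3/2  [C divides EA with EC:CA = 3/4:1/4]
   → C = (-41/4, 3/2)

C = (-41/4, 3/2)
D = (30, -9)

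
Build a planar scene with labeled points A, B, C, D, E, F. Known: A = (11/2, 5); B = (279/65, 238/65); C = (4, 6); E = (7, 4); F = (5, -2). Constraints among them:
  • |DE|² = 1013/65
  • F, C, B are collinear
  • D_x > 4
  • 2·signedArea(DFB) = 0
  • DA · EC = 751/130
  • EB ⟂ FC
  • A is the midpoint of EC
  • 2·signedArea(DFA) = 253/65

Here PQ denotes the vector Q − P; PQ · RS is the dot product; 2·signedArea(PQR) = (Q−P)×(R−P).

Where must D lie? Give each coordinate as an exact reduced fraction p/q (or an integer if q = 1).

D = (302/65, 54/65)

1. D_x = 302/65  [2·signedArea(DFB) = 0 ∩ DA · EC = 751/130]
2. D_y = 54/65  [2·signedArea(DFB) = 0 ∩ DA · EC = 751/130]
   → D = (302/65, 54/65)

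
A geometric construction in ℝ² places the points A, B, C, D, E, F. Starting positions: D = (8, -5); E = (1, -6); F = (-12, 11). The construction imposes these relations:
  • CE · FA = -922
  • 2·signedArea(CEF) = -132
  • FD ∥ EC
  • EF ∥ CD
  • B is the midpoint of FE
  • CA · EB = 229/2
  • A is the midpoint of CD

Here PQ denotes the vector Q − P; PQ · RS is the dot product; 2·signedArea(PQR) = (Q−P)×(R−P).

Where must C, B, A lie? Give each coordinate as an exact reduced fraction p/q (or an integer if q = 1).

A = (29/2, -27/2)
B = (-11/2, 5/2)
C = (21, -22)

1. C_x = 21  [EF ∥ CD ∩ FD ∥ EC]
2. C_y = -22  [EF ∥ CD ∩ FD ∥ EC]
   → C = (21, -22)
3. B_x = -11/2  [B is the midpoint of FE]
4. B_y = 5/2  [B is the midpoint of FE]
   → B = (-11/2, 5/2)
5. A_x = 29/2  [A is the midpoint of CD]
6. A_y = -27/2  [A is the midpoint of CD]
   → A = (29/2, -27/2)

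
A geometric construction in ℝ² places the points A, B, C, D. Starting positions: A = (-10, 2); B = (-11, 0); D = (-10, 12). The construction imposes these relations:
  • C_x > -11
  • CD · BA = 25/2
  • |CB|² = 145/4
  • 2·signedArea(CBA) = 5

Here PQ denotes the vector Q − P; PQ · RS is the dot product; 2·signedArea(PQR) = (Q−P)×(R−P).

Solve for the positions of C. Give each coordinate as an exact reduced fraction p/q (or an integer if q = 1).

1. C_x = -21/2  [CD · BA = 25/2 ∩ 2·signedArea(CBA) = 5]
2. C_y = 6  [CD · BA = 25/2 ∩ 2·signedArea(CBA) = 5]
   → C = (-21/2, 6)

C = (-21/2, 6)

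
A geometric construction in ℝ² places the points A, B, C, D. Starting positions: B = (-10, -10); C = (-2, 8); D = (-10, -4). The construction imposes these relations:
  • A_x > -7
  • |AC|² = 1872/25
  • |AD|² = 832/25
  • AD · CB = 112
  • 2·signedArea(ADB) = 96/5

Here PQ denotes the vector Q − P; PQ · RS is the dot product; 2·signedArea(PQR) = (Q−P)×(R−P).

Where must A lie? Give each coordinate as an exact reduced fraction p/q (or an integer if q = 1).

A = (-34/5, 4/5)

1. A_x = -34/5  [AD · CB = 112 ∩ 2·signedArea(ADB) = 96/5]
2. A_y = 4/5  [AD · CB = 112 ∩ 2·signedArea(ADB) = 96/5]
   → A = (-34/5, 4/5)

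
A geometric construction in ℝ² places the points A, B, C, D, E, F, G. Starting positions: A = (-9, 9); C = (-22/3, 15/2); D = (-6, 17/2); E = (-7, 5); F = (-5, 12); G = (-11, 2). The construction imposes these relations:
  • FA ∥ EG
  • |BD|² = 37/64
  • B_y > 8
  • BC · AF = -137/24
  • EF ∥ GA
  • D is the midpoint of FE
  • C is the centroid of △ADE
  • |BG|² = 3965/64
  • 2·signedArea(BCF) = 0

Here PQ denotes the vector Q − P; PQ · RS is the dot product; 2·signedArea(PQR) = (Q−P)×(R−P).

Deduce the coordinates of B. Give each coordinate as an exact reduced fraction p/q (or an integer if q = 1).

1. B_x = -27/4  [2·signedArea(BCF) = 0 ∩ BC · AF = -137/24]
2. B_y = 69/8  [2·signedArea(BCF) = 0 ∩ BC · AF = -137/24]
   → B = (-27/4, 69/8)

B = (-27/4, 69/8)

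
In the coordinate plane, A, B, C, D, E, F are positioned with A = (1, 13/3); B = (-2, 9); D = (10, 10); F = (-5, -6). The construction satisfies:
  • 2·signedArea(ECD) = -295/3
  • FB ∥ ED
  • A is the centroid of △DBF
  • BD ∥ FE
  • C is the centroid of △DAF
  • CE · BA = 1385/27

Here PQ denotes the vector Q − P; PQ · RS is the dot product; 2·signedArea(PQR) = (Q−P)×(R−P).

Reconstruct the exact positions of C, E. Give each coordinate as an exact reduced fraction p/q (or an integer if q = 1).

C = (2, 25/9)
E = (7, -5)

1. C_x = 2  [C is the centroid of △DAF]
2. C_y = 25/9  [C is the centroid of △DAF]
   → C = (2, 25/9)
3. E_x = 7  [FB ∥ ED ∩ BD ∥ FE]
4. E_y = -5  [FB ∥ ED ∩ BD ∥ FE]
   → E = (7, -5)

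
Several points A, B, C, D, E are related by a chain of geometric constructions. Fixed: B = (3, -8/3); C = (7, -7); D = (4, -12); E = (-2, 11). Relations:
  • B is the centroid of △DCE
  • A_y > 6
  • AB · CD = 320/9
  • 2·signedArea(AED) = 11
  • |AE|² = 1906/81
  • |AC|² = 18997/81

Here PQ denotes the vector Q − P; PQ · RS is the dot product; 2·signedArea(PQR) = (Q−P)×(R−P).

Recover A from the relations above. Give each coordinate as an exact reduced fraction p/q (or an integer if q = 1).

1. A_x = -1/3  [2·signedArea(AED) = 11 ∩ AB · CD = 320/9]
2. A_y = 58/9  [2·signedArea(AED) = 11 ∩ AB · CD = 320/9]
   → A = (-1/3, 58/9)

A = (-1/3, 58/9)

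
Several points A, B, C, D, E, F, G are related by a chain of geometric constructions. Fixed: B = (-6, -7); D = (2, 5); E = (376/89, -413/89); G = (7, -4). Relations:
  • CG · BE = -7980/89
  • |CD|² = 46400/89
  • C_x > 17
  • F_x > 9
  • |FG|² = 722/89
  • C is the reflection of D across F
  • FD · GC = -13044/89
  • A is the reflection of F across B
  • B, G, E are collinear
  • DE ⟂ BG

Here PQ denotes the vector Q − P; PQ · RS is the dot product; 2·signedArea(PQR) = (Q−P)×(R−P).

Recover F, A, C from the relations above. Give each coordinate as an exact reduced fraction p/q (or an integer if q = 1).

A = (-1938/89, -947/89)
C = (1562/89, -1043/89)
F = (870/89, -299/89)

1. C_x = 1562/89  [line -910/89·x + -210/89·y + 13510/89 = 0 ∩ |CD|² = 46400/89]
2. C_y = -1043/89  [line -910/89·x + -210/89·y + 13510/89 = 0 ∩ |CD|² = 46400/89]
   → C = (1562/89, -1043/89)
3. F_x = 870/89  [FD · GC = -13044/89 ∩ C is the reflection of D across F]
4. F_y = -299/89  [FD · GC = -13044/89 ∩ C is the reflection of D across F]
   → F = (870/89, -299/89)
5. A_x = -1938/89  [A is the reflection of F across B]
6. A_y = -947/89  [A is the reflection of F across B]
   → A = (-1938/89, -947/89)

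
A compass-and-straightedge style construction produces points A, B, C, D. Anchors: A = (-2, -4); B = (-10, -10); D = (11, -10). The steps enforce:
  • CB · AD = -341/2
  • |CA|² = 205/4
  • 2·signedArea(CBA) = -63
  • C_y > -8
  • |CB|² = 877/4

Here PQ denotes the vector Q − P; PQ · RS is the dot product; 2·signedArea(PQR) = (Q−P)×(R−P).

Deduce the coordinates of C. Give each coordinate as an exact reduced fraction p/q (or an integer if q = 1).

1. C_x = 9/2  [2·signedArea(CBA) = -63 ∩ CB · AD = -341/2]
2. C_y = -7  [2·signedArea(CBA) = -63 ∩ CB · AD = -341/2]
   → C = (9/2, -7)

C = (9/2, -7)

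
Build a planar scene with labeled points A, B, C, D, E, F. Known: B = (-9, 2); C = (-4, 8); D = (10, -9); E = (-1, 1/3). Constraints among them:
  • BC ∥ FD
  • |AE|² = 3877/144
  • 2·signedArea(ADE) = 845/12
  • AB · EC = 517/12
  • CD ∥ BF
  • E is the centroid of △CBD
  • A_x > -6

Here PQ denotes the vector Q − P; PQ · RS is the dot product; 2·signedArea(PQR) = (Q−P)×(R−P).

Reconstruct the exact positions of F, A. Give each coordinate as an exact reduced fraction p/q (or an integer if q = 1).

A = (-11/2, -9/4)
F = (5, -15)

1. F_x = 5  [BC ∥ FD ∩ CD ∥ BF]
2. F_y = -15  [BC ∥ FD ∩ CD ∥ BF]
   → F = (5, -15)
3. A_x = -11/2  [AB · EC = 517/12 ∩ 2·signedArea(ADE) = 845/12]
4. A_y = -9/4  [AB · EC = 517/12 ∩ 2·signedArea(ADE) = 845/12]
   → A = (-11/2, -9/4)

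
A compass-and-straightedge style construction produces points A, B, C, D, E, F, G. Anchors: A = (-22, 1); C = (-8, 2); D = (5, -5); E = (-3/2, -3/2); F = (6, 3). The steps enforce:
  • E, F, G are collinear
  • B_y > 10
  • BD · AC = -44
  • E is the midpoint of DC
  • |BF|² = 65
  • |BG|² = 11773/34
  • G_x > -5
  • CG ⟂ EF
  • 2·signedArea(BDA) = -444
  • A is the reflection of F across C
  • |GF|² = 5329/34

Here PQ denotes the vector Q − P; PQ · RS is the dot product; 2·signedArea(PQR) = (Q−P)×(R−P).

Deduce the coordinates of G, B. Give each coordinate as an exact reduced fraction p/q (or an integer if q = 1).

B = (7, 11)
G = (-161/34, -117/34)

1. G_x = -161/34  [E, F, G are collinear ∩ CG ⟂ EF]
2. G_y = -117/34  [E, F, G are collinear ∩ CG ⟂ EF]
   → G = (-161/34, -117/34)
3. B_x = 7  [2·signedArea(BDA) = -444 ∩ BD · AC = -44]
4. B_y = 11  [2·signedArea(BDA) = -444 ∩ BD · AC = -44]
   → B = (7, 11)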